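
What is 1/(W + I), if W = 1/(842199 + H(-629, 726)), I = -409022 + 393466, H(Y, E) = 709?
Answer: -842908/13112276847 ≈ -6.4284e-5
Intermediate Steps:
I = -15556
W = 1/842908 (W = 1/(842199 + 709) = 1/842908 ≈ 1.1864e-6)
1/(W + I) = 1/(1/842908 - 15556) = 1/(-13112276847/842908) = -842908/13112276847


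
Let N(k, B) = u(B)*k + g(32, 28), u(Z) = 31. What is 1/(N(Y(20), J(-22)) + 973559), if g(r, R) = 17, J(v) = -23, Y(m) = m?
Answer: 1/974196 ≈ 1.0265e-6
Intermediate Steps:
N(k, B) = 17 + 31*k (N(k, B) = 31*k + 17 = 17 + 31*k)
1/(N(Y(20), J(-22)) + 973559) = 1/((17 + 31*20) + 973559) = 1/((17 + 620) + 973559) = 1/(637 + 973559) = 1/974196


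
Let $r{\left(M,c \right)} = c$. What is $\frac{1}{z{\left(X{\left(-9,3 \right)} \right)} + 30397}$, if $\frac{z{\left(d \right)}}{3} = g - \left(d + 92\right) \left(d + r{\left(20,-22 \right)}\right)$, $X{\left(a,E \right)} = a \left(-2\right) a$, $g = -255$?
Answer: $- \frac{1}{9008} \approx -0.00011101$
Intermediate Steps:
$X{\left(a,E \right)} = - 2 a^{2}$ ($X{\left(a,E \right)} = - 2 a a = - 2 a^{2}$)
$z{\left(d \right)} = -765 - 3 \left(-22 + d\right) \left(92 + d\right)$ ($z{\left(d \right)} = 3 \left(-255 - \left(d + 92\right) \left(d - 22\right)\right) = 3 \left(-255 - \left(92 + d\right) \left(-22 + d\right)\right) = 3 \left(-255 - \left(-22 + d\right) \left(92 + d\right)\right) = -765 - 3 \left(-22 + d\right) \left(92 + d\right)$)
$\frac{1}{z{\left(X{\left(-9,3 \right)} \right)} + 30397} = \frac{1}{\left(5307 - 210 \left(- 2 \left(-9\right)^{2}\right) - 3 \left(- 2 \left(-9\right)^{2}\right)^{2}\right) + 30397} = \frac{1}{\left(5307 - 210 \left(\left(-2\right) 81\right) - 3 \left(\left(-2\right) 81\right)^{2}\right) + 30397} = \frac{1}{\left(5307 - -34020 - 3 \left(-162\right)^{2}\right) + 30397} = \frac{1}{\left(5307 + 34020 - 78732\right) + 30397} = \frac{1}{-39405 + 30397} = \frac{1}{-9008} = - \frac{1}{9008}$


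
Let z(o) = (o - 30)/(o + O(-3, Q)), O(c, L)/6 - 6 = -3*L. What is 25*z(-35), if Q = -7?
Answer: -1625/127 ≈ -12.795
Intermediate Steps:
O(c, L) = 36 - 18*L (O(c, L) = 36 + 6*(-3*L) = 36 - 18*L)
z(o) = (-30 + o)/(162 + o) (z(o) = (o - 30)/(o + (36 - 18*(-7))) = (-30 + o)/(o + (36 + 126)) = (-30 + o)/(o + 162) = (-30 + o)/(162 + o))
25*z(-35) = 25*((-30 - 35)/(162 - 35)) = 25*(-65/127) = -1625/127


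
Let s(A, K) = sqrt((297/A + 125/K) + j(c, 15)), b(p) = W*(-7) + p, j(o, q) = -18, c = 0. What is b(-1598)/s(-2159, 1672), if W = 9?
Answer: 3322*I*sqrt(58844107881526)/65203973 ≈ 390.82*I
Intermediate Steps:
b(p) = -63 + p (b(p) = 9*(-7) + p = -63 + p)
s(A, K) = sqrt(-18 + 125/K + 297/A) (s(A, K) = sqrt((297/A + 125/K) - 18) = sqrt((125/K + 297/A) - 18) = sqrt(-18 + 125/K + 297/A))
b(-1598)/s(-2159, 1672) = (-63 - 1598)/(sqrt(-18 + 125/1672 + 297/(-2159))) = -1661/sqrt(-18 + 125*(1/1672) + 297*(-1/2159)) = -1661/sqrt(-18 + 125/1672 - 297/2159) = -1661*(-2*I*sqrt(58844107881526)/65203973) = -(-3322)*I*sqrt(58844107881526)/65203973 = 3322*I*sqrt(58844107881526)/65203973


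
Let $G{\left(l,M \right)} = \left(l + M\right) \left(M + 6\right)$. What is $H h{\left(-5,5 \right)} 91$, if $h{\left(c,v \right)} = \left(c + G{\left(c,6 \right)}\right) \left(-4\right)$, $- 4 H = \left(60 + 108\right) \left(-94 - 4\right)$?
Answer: $-10487568$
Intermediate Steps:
$H = 4116$ ($H = - \frac{\left(60 + 108\right) \left(-94 - 4\right)}{4} = - \frac{168 \left(-98\right)}{4} = \left(- \frac{1}{4}\right) \left(-16464\right) = 4116$)
$G{\left(l,M \right)} = \left(6 + M\right) \left(M + l\right)$ ($G{\left(l,M \right)} = \left(M + l\right) \left(6 + M\right) = \left(6 + M\right) \left(M + l\right)$)
$h{\left(c,v \right)} = -288 - 52 c$ ($h{\left(c,v \right)} = \left(c + \left(6^{2} + 6 \cdot 6 + 6 c + 6 c\right)\right) \left(-4\right) = \left(c + \left(36 + 36 + 6 c + 6 c\right)\right) \left(-4\right) = \left(c + \left(72 + 12 c\right)\right) \left(-4\right) = \left(72 + 13 c\right) \left(-4\right) = -288 - 52 c$)
$H h{\left(-5,5 \right)} 91 = 4116 \left(-288 - -260\right) 91 = 4116 \left(-288 + 260\right) 91 = 4116 \left(-28\right) 91 = \left(-115248\right) 91 = -10487568$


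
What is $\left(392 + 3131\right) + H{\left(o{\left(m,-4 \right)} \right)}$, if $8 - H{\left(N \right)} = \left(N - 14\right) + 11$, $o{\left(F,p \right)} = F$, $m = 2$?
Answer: $3532$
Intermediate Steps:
$H{\left(N \right)} = 11 - N$ ($H{\left(N \right)} = 8 - \left(\left(N - 14\right) + 11\right) = 8 - \left(\left(-14 + N\right) + 11\right) = 8 - \left(-3 + N\right) = 11 - N$)
$\left(392 + 3131\right) + H{\left(o{\left(m,-4 \right)} \right)} = \left(392 + 3131\right) + \left(11 - 2\right) = 3523 + \left(11 - 2\right) = 3523 + 9 = 3532$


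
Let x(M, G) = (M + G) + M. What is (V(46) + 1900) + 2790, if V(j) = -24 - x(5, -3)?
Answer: 4659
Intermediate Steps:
x(M, G) = G + 2*M (x(M, G) = (G + M) + M = G + 2*M)
V(j) = -31 (V(j) = -24 - (-3 + 2*5) = -24 - (-3 + 10) = -24 - 1*7 = -24 - 7 = -31)
(V(46) + 1900) + 2790 = (-31 + 1900) + 2790 = 1869 + 2790 = 4659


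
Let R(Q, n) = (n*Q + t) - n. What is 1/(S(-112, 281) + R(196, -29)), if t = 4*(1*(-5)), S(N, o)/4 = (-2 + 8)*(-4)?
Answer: -1/5771 ≈ -0.00017328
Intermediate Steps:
S(N, o) = -96 (S(N, o) = 4*((-2 + 8)*(-4)) = 4*(6*(-4)) = 4*(-24) = -96)
t = -20 (t = 4*(-5) = -20)
R(Q, n) = -20 - n + Q*n (R(Q, n) = (n*Q - 20) - n = (Q*n - 20) - n = (-20 + Q*n) - n = -20 - n + Q*n)
1/(S(-112, 281) + R(196, -29)) = 1/(-96 + (-20 - 1*(-29) + 196*(-29))) = 1/(-96 + (-20 + 29 - 5684)) = 1/(-96 - 5675) = 1/(-5771) = -1/5771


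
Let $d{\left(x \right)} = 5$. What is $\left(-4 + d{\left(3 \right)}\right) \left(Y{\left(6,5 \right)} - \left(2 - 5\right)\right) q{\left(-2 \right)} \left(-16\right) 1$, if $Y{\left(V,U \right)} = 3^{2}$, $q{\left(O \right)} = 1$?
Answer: $-192$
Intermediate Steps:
$Y{\left(V,U \right)} = 9$
$\left(-4 + d{\left(3 \right)}\right) \left(Y{\left(6,5 \right)} - \left(2 - 5\right)\right) q{\left(-2 \right)} \left(-16\right) 1 = \left(-4 + 5\right) \left(9 - \left(2 - 5\right)\right) 1 \left(-16\right) 1 = 1 \left(9 - -3\right) 1 \left(-16\right) 1 = 1 \left(9 + 3\right) 1 \left(-16\right) 1 = 1 \cdot 12 \cdot 1 \left(-16\right) 1 = 12 \cdot 1 \left(-16\right) 1 = 12 \left(-16\right) 1 = \left(-192\right) 1 = -192$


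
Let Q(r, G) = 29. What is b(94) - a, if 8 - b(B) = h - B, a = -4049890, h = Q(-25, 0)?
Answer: 4049963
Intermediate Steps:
h = 29
b(B) = -21 + B (b(B) = 8 - (29 - B) = 8 + (-29 + B) = -21 + B)
b(94) - a = (-21 + 94) - 1*(-4049890) = 73 + 4049890 = 4049963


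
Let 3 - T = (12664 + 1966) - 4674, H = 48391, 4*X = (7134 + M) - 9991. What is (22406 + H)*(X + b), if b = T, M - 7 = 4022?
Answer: -683899020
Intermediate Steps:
M = 4029 (M = 7 + 4022 = 4029)
X = 293 (X = ((7134 + 4029) - 9991)/4 = (11163 - 9991)/4 = (1/4)*1172 = 293)
T = -9953 (T = 3 - ((12664 + 1966) - 4674) = 3 - (14630 - 4674) = 3 - 1*9956 = 3 - 9956 = -9953)
b = -9953
(22406 + H)*(X + b) = (22406 + 48391)*(293 - 9953) = 70797*(-9660) = -683899020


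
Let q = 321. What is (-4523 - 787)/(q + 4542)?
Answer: -1770/1621 ≈ -1.0919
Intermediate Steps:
(-4523 - 787)/(q + 4542) = (-4523 - 787)/(321 + 4542) = -5310/4863 = -5310*1/4863 = -1770/1621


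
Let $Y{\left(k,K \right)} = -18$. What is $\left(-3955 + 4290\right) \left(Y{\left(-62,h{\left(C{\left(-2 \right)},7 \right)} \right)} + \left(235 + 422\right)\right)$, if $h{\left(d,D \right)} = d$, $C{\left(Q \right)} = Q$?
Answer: $214065$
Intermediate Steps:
$\left(-3955 + 4290\right) \left(Y{\left(-62,h{\left(C{\left(-2 \right)},7 \right)} \right)} + \left(235 + 422\right)\right) = \left(-3955 + 4290\right) \left(-18 + \left(235 + 422\right)\right) = 335 \left(-18 + 657\right) = 335 \cdot 639 = 214065$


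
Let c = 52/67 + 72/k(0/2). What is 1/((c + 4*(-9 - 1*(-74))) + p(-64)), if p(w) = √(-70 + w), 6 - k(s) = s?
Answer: 612246/167306851 - 4489*I*√134/334613702 ≈ 0.0036594 - 0.0001553*I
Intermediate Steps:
k(s) = 6 - s
c = 856/67 (c = 52/67 + 72/(6 - 0/2) = 52*(1/67) + 72/(6 - 0/2) = 52/67 + 72/(6 - 1*0) = 52/67 + 72/(6 + 0) = 52/67 + 72/6 = 52/67 + 72*(⅙) = 52/67 + 12 = 856/67 ≈ 12.776)
1/((c + 4*(-9 - 1*(-74))) + p(-64)) = 1/((856/67 + 4*(-9 - 1*(-74))) + √(-70 - 64)) = 1/((856/67 + 4*(-9 + 74)) + √(-134)) = 1/((856/67 + 4*65) + I*√134) = 1/((856/67 + 260) + I*√134) = 1/(18276/67 + I*√134)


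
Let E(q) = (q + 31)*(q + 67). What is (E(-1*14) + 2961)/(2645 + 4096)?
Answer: 3862/6741 ≈ 0.57291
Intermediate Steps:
E(q) = (31 + q)*(67 + q)
(E(-1*14) + 2961)/(2645 + 4096) = ((2077 + (-1*14)**2 + 98*(-1*14)) + 2961)/(2645 + 4096) = ((2077 + (-14)**2 + 98*(-14)) + 2961)/6741 = ((2077 + 196 - 1372) + 2961)*(1/6741) = (901 + 2961)*(1/6741) = 3862*(1/6741) = 3862/6741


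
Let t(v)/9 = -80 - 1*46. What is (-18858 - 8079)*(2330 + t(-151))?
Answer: -32216652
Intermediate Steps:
t(v) = -1134 (t(v) = 9*(-80 - 1*46) = 9*(-80 - 46) = 9*(-126) = -1134)
(-18858 - 8079)*(2330 + t(-151)) = (-18858 - 8079)*(2330 - 1134) = -26937*1196 = -32216652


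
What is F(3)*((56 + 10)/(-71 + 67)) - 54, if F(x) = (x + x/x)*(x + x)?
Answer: -450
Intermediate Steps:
F(x) = 2*x*(1 + x) (F(x) = (x + 1)*(2*x) = (1 + x)*(2*x) = 2*x*(1 + x))
F(3)*((56 + 10)/(-71 + 67)) - 54 = (2*3*(1 + 3))*((56 + 10)/(-71 + 67)) - 54 = (2*3*4)*(66/(-4)) - 54 = 24*(66*(-1/4)) - 54 = 24*(-33/2) - 54 = -396 - 54 = -450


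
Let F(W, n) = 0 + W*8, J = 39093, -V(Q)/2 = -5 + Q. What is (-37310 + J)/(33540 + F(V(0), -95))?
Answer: 1783/33620 ≈ 0.053034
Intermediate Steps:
V(Q) = 10 - 2*Q (V(Q) = -2*(-5 + Q) = 10 - 2*Q)
F(W, n) = 8*W (F(W, n) = 0 + 8*W = 8*W)
(-37310 + J)/(33540 + F(V(0), -95)) = (-37310 + 39093)/(33540 + 8*(10 - 2*0)) = 1783/(33540 + 8*(10 + 0)) = 1783/(33540 + 8*10) = 1783/(33540 + 80) = 1783/33620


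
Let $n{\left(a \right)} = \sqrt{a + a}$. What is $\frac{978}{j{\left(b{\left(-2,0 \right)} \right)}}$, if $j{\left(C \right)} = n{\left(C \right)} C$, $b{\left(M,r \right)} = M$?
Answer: $\frac{489 i}{2} \approx 244.5 i$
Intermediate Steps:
$n{\left(a \right)} = \sqrt{2} \sqrt{a}$ ($n{\left(a \right)} = \sqrt{2 a} = \sqrt{2} \sqrt{a}$)
$j{\left(C \right)} = \sqrt{2} C^{\frac{3}{2}}$ ($j{\left(C \right)} = \sqrt{2} \sqrt{C} C = \sqrt{2} C^{\frac{3}{2}}$)
$\frac{978}{j{\left(b{\left(-2,0 \right)} \right)}} = \frac{978}{\sqrt{2} \left(-2\right)^{\frac{3}{2}}} = \frac{978}{\sqrt{2} \left(- 2 i \sqrt{2}\right)} = \frac{978}{\left(-4\right) i} = 978 \frac{i}{4} = \frac{489 i}{2}$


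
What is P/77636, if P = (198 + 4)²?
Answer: 10201/19409 ≈ 0.52558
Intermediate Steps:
P = 40804 (P = 202² = 40804)
P/77636 = 40804/77636 = 40804*(1/77636) = 10201/19409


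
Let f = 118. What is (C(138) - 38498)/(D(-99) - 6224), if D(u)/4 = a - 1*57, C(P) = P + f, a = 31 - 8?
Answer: 19121/3180 ≈ 6.0129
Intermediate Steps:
a = 23
C(P) = 118 + P (C(P) = P + 118 = 118 + P)
D(u) = -136 (D(u) = 4*(23 - 1*57) = 4*(23 - 57) = 4*(-34) = -136)
(C(138) - 38498)/(D(-99) - 6224) = ((118 + 138) - 38498)/(-136 - 6224) = (256 - 38498)/(-6360) = -38242*(-1/6360) = 19121/3180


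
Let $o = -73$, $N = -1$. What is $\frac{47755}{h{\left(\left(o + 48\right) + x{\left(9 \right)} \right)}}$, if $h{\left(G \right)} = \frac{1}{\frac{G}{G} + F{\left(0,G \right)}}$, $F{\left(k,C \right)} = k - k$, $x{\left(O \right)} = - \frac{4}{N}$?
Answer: $47755$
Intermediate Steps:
$x{\left(O \right)} = 4$ ($x{\left(O \right)} = - \frac{4}{-1} = \left(-4\right) \left(-1\right) = 4$)
$F{\left(k,C \right)} = 0$
$h{\left(G \right)} = 1$ ($h{\left(G \right)} = \frac{1}{\frac{G}{G} + 0} = \frac{1}{1 + 0} = 1^{-1} = 1$)
$\frac{47755}{h{\left(\left(o + 48\right) + x{\left(9 \right)} \right)}} = \frac{47755}{1} = 47755 \cdot 1 = 47755$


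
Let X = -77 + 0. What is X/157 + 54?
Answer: 8401/157 ≈ 53.510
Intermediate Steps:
X = -77
X/157 + 54 = -77/157 + 54 = 8401/157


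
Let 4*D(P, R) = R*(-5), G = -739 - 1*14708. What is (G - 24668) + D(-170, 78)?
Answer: -80425/2 ≈ -40213.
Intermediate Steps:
G = -15447 (G = -739 - 14708 = -15447)
D(P, R) = -5*R/4 (D(P, R) = (R*(-5))/4 = (-5*R)/4 = -5*R/4)
(G - 24668) + D(-170, 78) = (-15447 - 24668) - 5/4*78 = -40115 - 195/2 = -80425/2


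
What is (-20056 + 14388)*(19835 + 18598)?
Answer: -217838244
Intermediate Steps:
(-20056 + 14388)*(19835 + 18598) = -5668*38433 = -217838244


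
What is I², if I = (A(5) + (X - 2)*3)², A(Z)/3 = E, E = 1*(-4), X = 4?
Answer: 1296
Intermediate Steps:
E = -4
A(Z) = -12 (A(Z) = 3*(-4) = -12)
I = 36 (I = (-12 + (4 - 2)*3)² = (-12 + 2*3)² = (-12 + 6)² = (-6)² = 36)
I² = 36² = 1296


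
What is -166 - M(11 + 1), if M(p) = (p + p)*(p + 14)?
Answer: -790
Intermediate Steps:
M(p) = 2*p*(14 + p) (M(p) = (2*p)*(14 + p) = 2*p*(14 + p))
-166 - M(11 + 1) = -166 - 2*(11 + 1)*(14 + (11 + 1)) = -166 - 2*12*(14 + 12) = -166 - 2*12*26 = -166 - 1*624 = -166 - 624 = -790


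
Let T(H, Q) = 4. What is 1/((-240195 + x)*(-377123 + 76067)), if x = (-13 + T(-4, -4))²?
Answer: 1/72287760384 ≈ 1.3834e-11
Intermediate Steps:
x = 81 (x = (-13 + 4)² = (-9)² = 81)
1/((-240195 + x)*(-377123 + 76067)) = 1/((-240195 + 81)*(-377123 + 76067)) = 1/(-240114*(-301056)) = 1/72287760384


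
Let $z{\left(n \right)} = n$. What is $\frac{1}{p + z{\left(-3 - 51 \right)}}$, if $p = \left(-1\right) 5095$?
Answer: $- \frac{1}{5149} \approx -0.00019421$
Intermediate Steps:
$p = -5095$
$\frac{1}{p + z{\left(-3 - 51 \right)}} = \frac{1}{-5095 - 54} = \frac{1}{-5149} = - \frac{1}{5149}$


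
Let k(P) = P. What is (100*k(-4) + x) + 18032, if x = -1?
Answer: 17631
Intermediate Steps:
(100*k(-4) + x) + 18032 = (100*(-4) - 1) + 18032 = (-400 - 1) + 18032 = -401 + 18032 = 17631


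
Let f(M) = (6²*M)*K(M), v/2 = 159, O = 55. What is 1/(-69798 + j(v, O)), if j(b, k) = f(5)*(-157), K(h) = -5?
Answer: 1/71502 ≈ 1.3986e-5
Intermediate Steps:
v = 318 (v = 2*159 = 318)
f(M) = -180*M (f(M) = (6²*M)*(-5) = (36*M)*(-5) = -180*M)
j(b, k) = 141300 (j(b, k) = -180*5*(-157) = -900*(-157) = 141300)
1/(-69798 + j(v, O)) = 1/(-69798 + 141300) = 1/71502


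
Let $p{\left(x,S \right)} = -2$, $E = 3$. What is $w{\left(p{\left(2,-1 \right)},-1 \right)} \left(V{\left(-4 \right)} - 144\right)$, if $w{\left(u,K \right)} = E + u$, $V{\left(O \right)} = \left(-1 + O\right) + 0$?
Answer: $-149$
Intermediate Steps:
$V{\left(O \right)} = -1 + O$
$w{\left(u,K \right)} = 3 + u$
$w{\left(p{\left(2,-1 \right)},-1 \right)} \left(V{\left(-4 \right)} - 144\right) = \left(3 - 2\right) \left(\left(-1 - 4\right) - 144\right) = 1 \left(-5 - 144\right) = 1 \left(-149\right) = -149$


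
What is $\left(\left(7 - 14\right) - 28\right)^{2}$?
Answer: $1225$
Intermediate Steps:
$\left(\left(7 - 14\right) - 28\right)^{2} = \left(-7 - 28\right)^{2} = \left(-35\right)^{2} = 1225$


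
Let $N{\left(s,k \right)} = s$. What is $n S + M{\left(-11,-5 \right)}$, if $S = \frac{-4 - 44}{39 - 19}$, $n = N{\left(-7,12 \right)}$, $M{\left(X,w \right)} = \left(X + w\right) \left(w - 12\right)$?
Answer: $\frac{1444}{5} \approx 288.8$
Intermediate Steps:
$M{\left(X,w \right)} = \left(-12 + w\right) \left(X + w\right)$ ($M{\left(X,w \right)} = \left(X + w\right) \left(-12 + w\right) = \left(-12 + w\right) \left(X + w\right)$)
$n = -7$
$S = - \frac{12}{5}$ ($S = - \frac{48}{20} = \left(-48\right) \frac{1}{20} = - \frac{12}{5} \approx -2.4$)
$n S + M{\left(-11,-5 \right)} = \left(-7\right) \left(- \frac{12}{5}\right) - \left(-247 - 25\right) = \frac{84}{5} + \left(25 + 132 + 60 + 55\right) = \frac{84}{5} + 272 = \frac{1444}{5}$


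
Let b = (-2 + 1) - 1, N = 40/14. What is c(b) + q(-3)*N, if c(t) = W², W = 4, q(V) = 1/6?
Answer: 346/21 ≈ 16.476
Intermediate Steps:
N = 20/7 (N = 40*(1/14) = 20/7 ≈ 2.8571)
b = -2 (b = -1 - 1 = -2)
q(V) = ⅙
c(t) = 16 (c(t) = 4² = 16)
c(b) + q(-3)*N = 16 + (⅙)*(20/7) = 16 + 10/21 = 346/21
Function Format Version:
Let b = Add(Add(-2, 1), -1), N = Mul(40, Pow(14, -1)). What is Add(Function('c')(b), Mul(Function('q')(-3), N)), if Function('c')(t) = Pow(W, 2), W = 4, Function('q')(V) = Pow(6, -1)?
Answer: Rational(346, 21) ≈ 16.476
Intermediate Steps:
N = Rational(20, 7) (N = Mul(40, Rational(1, 14)) = Rational(20, 7) ≈ 2.8571)
b = -2 (b = Add(-1, -1) = -2)
Function('q')(V) = Rational(1, 6)
Function('c')(t) = 16 (Function('c')(t) = Pow(4, 2) = 16)
Add(Function('c')(b), Mul(Function('q')(-3), N)) = Add(16, Mul(Rational(1, 6), Rational(20, 7))) = Add(16, Rational(10, 21)) = Rational(346, 21)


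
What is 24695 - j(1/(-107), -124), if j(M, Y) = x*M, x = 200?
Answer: 2642565/107 ≈ 24697.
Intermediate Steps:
j(M, Y) = 200*M
24695 - j(1/(-107), -124) = 24695 - 200/(-107) = 24695 - 200*(-1)/107 = 24695 - 1*(-200/107) = 24695 + 200/107 = 2642565/107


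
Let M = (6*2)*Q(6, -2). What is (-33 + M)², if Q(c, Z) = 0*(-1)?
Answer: 1089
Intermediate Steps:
Q(c, Z) = 0
M = 0 (M = (6*2)*0 = 12*0 = 0)
(-33 + M)² = (-33 + 0)² = (-33)² = 1089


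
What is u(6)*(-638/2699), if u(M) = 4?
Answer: -2552/2699 ≈ -0.94554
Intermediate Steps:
u(6)*(-638/2699) = 4*(-638/2699) = -2552/2699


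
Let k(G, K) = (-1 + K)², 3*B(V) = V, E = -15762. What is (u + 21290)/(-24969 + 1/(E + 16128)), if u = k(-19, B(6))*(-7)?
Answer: -7789578/9138653 ≈ -0.85238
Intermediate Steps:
B(V) = V/3
u = -7 (u = (-1 + (⅓)*6)²*(-7) = (-1 + 2)²*(-7) = 1²*(-7) = 1*(-7) = -7)
(u + 21290)/(-24969 + 1/(E + 16128)) = (-7 + 21290)/(-24969 + 1/(-15762 + 16128)) = 21283/(-24969 + 1/366) = 21283/(-9138653/366) = 21283*(-366/9138653) = -7789578/9138653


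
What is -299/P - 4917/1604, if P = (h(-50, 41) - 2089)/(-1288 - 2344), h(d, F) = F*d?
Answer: -1762244135/6638956 ≈ -265.44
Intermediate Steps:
P = 4139/3632 (P = (41*(-50) - 2089)/(-1288 - 2344) = (-2050 - 2089)/(-3632) = -4139*(-1/3632) = 4139/3632 ≈ 1.1396)
-299/P - 4917/1604 = -299/4139/3632 - 4917/1604 = -299*3632/4139 - 4917*1/1604 = -1085968/4139 - 4917/1604 = -1762244135/6638956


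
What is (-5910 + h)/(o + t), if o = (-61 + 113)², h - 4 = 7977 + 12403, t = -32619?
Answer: -14474/29915 ≈ -0.48384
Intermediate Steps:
h = 20384 (h = 4 + (7977 + 12403) = 4 + 20380 = 20384)
o = 2704 (o = 52² = 2704)
(-5910 + h)/(o + t) = (-5910 + 20384)/(2704 - 32619) = 14474/(-29915) = 14474*(-1/29915) = -14474/29915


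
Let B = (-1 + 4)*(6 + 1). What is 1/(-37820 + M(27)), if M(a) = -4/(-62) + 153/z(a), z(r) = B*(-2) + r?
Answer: -155/5863671 ≈ -2.6434e-5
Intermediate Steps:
B = 21 (B = 3*7 = 21)
z(r) = -42 + r (z(r) = 21*(-2) + r = -42 + r)
M(a) = 2/31 + 153/(-42 + a) (M(a) = -4/(-62) + 153/(-42 + a) = -4*(-1/62) + 153/(-42 + a) = 2/31 + 153/(-42 + a))
1/(-37820 + M(27)) = 1/(-37820 + (4659 + 2*27)/(31*(-42 + 27))) = 1/(-37820 + (1/31)*(4659 + 54)/(-15)) = 1/(-37820 + (1/31)*(-1/15)*4713) = 1/(-37820 - 1571/155) = 1/(-5863671/155) = -155/5863671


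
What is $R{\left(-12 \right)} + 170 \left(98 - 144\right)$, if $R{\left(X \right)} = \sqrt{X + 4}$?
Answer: $-7820 + 2 i \sqrt{2} \approx -7820.0 + 2.8284 i$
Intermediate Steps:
$R{\left(X \right)} = \sqrt{4 + X}$
$R{\left(-12 \right)} + 170 \left(98 - 144\right) = \sqrt{4 - 12} + 170 \left(98 - 144\right) = \sqrt{-8} + 170 \left(-46\right) = 2 i \sqrt{2} - 7820 = -7820 + 2 i \sqrt{2}$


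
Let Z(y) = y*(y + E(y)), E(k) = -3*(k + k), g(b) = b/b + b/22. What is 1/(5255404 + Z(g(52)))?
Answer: 121/635897039 ≈ 1.9028e-7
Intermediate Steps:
g(b) = 1 + b/22 (g(b) = 1 + b*(1/22) = 1 + b/22)
E(k) = -6*k
Z(y) = -5*y**2 (Z(y) = y*(y - 6*y) = y*(-5*y) = -5*y**2)
1/(5255404 + Z(g(52))) = 1/(5255404 - 5*(1 + (1/22)*52)**2) = 1/(5255404 - 5*(1 + 26/11)**2) = 1/(5255404 - 5*(37/11)**2) = 1/(5255404 - 5*1369/121) = 1/(5255404 - 6845/121) = 1/(635897039/121) = 121/635897039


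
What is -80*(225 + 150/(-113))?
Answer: -2022000/113 ≈ -17894.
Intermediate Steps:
-80*(225 + 150/(-113)) = -80*(225 + 150*(-1/113)) = -80*(225 - 150/113) = -80*25275/113 = -2022000/113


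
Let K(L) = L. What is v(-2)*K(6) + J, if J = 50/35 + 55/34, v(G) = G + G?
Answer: -4987/238 ≈ -20.954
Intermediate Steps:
v(G) = 2*G
J = 725/238 (J = 50*(1/35) + 55*(1/34) = 10/7 + 55/34 = 725/238 ≈ 3.0462)
v(-2)*K(6) + J = (2*(-2))*6 + 725/238 = -4*6 + 725/238 = -24 + 725/238 = -4987/238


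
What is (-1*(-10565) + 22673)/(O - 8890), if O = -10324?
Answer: -16619/9607 ≈ -1.7299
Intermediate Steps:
(-1*(-10565) + 22673)/(O - 8890) = (-1*(-10565) + 22673)/(-10324 - 8890) = (10565 + 22673)/(-19214) = 33238*(-1/19214) = -16619/9607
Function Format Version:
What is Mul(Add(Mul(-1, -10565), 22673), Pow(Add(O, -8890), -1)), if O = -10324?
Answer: Rational(-16619, 9607) ≈ -1.7299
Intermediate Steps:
Mul(Add(Mul(-1, -10565), 22673), Pow(Add(O, -8890), -1)) = Mul(Add(Mul(-1, -10565), 22673), Pow(Add(-10324, -8890), -1)) = Mul(Add(10565, 22673), Pow(-19214, -1)) = Mul(33238, Rational(-1, 19214)) = Rational(-16619, 9607)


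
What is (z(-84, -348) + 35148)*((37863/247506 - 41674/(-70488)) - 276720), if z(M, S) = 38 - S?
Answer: -1021116084123319411/103846446 ≈ -9.8329e+9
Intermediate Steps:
(z(-84, -348) + 35148)*((37863/247506 - 41674/(-70488)) - 276720) = ((38 - 1*(-348)) + 35148)*((37863/247506 - 41674/(-70488)) - 276720) = ((38 + 348) + 35148)*((37863*(1/247506) - 41674*(-1/70488)) - 276720) = (386 + 35148)*((1803/11786 + 20837/35244) - 276720) = 35534*(154564907/207692892 - 276720) = 35534*(-57472622509333/207692892) = -1021116084123319411/103846446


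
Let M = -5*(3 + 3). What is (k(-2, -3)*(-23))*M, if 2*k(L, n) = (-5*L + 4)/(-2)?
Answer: -2415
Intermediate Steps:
k(L, n) = -1 + 5*L/4 (k(L, n) = ((-5*L + 4)/(-2))/2 = ((4 - 5*L)*(-½))/2 = (-2 + 5*L/2)/2 = -1 + 5*L/4)
M = -30 (M = -5*6 = -30)
(k(-2, -3)*(-23))*M = ((-1 + (5/4)*(-2))*(-23))*(-30) = ((-1 - 5/2)*(-23))*(-30) = -7/2*(-23)*(-30) = (161/2)*(-30) = -2415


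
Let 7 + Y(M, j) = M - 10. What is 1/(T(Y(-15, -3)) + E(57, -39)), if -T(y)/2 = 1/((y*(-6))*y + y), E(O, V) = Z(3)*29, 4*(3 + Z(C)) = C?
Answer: -3088/201491 ≈ -0.015326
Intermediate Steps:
Z(C) = -3 + C/4
Y(M, j) = -17 + M (Y(M, j) = -7 + (M - 10) = -7 + (-10 + M) = -17 + M)
E(O, V) = -261/4 (E(O, V) = (-3 + (¼)*3)*29 = (-3 + ¾)*29 = -9/4*29 = -261/4)
T(y) = -2/(y - 6*y²) (T(y) = -2/((y*(-6))*y + y) = -2/((-6*y)*y + y) = -2/(-6*y² + y) = -2/(y - 6*y²))
1/(T(Y(-15, -3)) + E(57, -39)) = 1/(2/((-17 - 15)*(-1 + 6*(-17 - 15))) - 261/4) = 1/(2/(-32*(-1 + 6*(-32))) - 261/4) = 1/(2*(-1/32)/(-1 - 192) - 261/4) = 1/(2*(-1/32)/(-193) - 261/4) = 1/(2*(-1/32)*(-1/193) - 261/4) = 1/(1/3088 - 261/4) = 1/(-201491/3088) = -3088/201491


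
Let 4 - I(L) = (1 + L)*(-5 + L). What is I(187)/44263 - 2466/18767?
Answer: -751209162/830683721 ≈ -0.90433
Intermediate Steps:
I(L) = 4 - (1 + L)*(-5 + L)
I(187)/44263 - 2466/18767 = (9 - 1*187**2 + 4*187)/44263 - 2466/18767 = (9 - 1*34969 + 748)*(1/44263) - 2466*1/18767 = (9 - 34969 + 748)*(1/44263) - 2466/18767 = -34212*1/44263 - 2466/18767 = -34212/44263 - 2466/18767 = -751209162/830683721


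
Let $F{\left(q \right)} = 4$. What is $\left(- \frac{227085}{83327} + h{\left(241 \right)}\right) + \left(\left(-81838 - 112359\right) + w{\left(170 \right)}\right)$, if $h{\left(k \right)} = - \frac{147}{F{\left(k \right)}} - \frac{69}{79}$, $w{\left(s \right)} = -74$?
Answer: $- \frac{5116476632535}{26331332} \approx -1.9431 \cdot 10^{5}$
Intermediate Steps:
$h{\left(k \right)} = - \frac{11889}{316}$ ($h{\left(k \right)} = - \frac{147}{4} - \frac{69}{79} = - \frac{11889}{316}$)
$\left(- \frac{227085}{83327} + h{\left(241 \right)}\right) + \left(\left(-81838 - 112359\right) + w{\left(170 \right)}\right) = \left(- \frac{227085}{83327} - \frac{11889}{316}\right) - 194271 = - \frac{1062433563}{26331332} - 194271 = - \frac{5116476632535}{26331332}$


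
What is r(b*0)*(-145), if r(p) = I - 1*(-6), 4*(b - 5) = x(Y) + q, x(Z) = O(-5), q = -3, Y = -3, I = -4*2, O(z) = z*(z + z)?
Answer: 290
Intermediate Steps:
O(z) = 2*z**2 (O(z) = z*(2*z) = 2*z**2)
I = -8
x(Z) = 50 (x(Z) = 2*(-5)**2 = 2*25 = 50)
b = 67/4 (b = 5 + (50 - 3)/4 = 5 + (1/4)*47 = 5 + 47/4 = 67/4 ≈ 16.750)
r(p) = -2 (r(p) = -8 - 1*(-6) = -8 + 6 = -2)
r(b*0)*(-145) = -2*(-145) = 290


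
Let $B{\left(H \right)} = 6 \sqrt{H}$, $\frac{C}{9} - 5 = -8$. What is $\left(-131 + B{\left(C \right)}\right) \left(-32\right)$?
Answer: $4192 - 576 i \sqrt{3} \approx 4192.0 - 997.66 i$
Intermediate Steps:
$C = -27$ ($C = 45 + 9 \left(-8\right) = 45 - 72 = -27$)
$\left(-131 + B{\left(C \right)}\right) \left(-32\right) = \left(-131 + 6 \sqrt{-27}\right) \left(-32\right) = \left(-131 + 6 \cdot 3 i \sqrt{3}\right) \left(-32\right) = \left(-131 + 18 i \sqrt{3}\right) \left(-32\right) = 4192 - 576 i \sqrt{3}$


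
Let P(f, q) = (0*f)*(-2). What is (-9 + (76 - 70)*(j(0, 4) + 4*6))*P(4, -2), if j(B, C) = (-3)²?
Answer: 0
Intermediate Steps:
j(B, C) = 9
P(f, q) = 0 (P(f, q) = 0*(-2) = 0)
(-9 + (76 - 70)*(j(0, 4) + 4*6))*P(4, -2) = (-9 + (76 - 70)*(9 + 4*6))*0 = (-9 + 6*(9 + 24))*0 = (-9 + 6*33)*0 = (-9 + 198)*0 = 189*0 = 0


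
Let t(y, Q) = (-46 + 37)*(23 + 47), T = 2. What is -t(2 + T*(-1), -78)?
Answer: 630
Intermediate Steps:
t(y, Q) = -630 (t(y, Q) = -9*70 = -630)
-t(2 + T*(-1), -78) = -1*(-630) = 630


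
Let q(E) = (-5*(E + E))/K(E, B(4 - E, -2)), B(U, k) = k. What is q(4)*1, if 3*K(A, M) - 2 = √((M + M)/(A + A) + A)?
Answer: -480 + 120*√14 ≈ -31.001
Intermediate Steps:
K(A, M) = ⅔ + √(A + M/A)/3 (K(A, M) = ⅔ + √((M + M)/(A + A) + A)/3 = ⅔ + √((2*M)/((2*A)) + A)/3 = ⅔ + √((2*M)*(1/(2*A)) + A)/3 = ⅔ + √(M/A + A)/3 = ⅔ + √(A + M/A)/3)
q(E) = -10*E/(⅔ + √((-2 + E²)/E)/3) (q(E) = (-5*(E + E))/(⅔ + √((-2 + E²)/E)/3) = (-10*E)/(⅔ + √((-2 + E²)/E)/3) = -10*E/(⅔ + √((-2 + E²)/E)/3))
q(4)*1 = -30*4/(2 + √(4 - 2/4))*1 = -30*4/(2 + √(4 - 2*¼))*1 = -30*4/(2 + √(4 - ½))*1 = -30*4/(2 + √(7/2))*1 = -30*4/(2 + √14/2)*1 = -120/(2 + √14/2)*1 = -120/(2 + √14/2)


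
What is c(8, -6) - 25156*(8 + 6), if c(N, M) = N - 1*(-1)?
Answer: -352175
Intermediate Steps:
c(N, M) = 1 + N (c(N, M) = N + 1 = 1 + N)
c(8, -6) - 25156*(8 + 6) = (1 + 8) - 25156*(8 + 6) = 9 - 25156*14 = 9 - 1324*266 = 9 - 352184 = -352175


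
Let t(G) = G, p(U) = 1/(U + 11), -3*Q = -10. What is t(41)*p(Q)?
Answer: 123/43 ≈ 2.8605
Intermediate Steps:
Q = 10/3 (Q = -⅓*(-10) = 10/3 ≈ 3.3333)
p(U) = 1/(11 + U)
t(41)*p(Q) = 41/(11 + 10/3) = 41/(43/3) = 41*(3/43) = 123/43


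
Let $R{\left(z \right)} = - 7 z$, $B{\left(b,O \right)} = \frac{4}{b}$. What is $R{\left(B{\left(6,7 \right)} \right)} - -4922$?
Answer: $\frac{14752}{3} \approx 4917.3$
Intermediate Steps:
$R{\left(B{\left(6,7 \right)} \right)} - -4922 = - 7 \cdot \frac{4}{6} - -4922 = - 7 \cdot 4 \cdot \frac{1}{6} + 4922 = \left(-7\right) \frac{2}{3} + 4922 = - \frac{14}{3} + 4922 = \frac{14752}{3}$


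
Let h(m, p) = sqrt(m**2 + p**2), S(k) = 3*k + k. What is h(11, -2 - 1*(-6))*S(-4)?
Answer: -16*sqrt(137) ≈ -187.28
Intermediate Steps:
S(k) = 4*k
h(11, -2 - 1*(-6))*S(-4) = sqrt(11**2 + (-2 - 1*(-6))**2)*(4*(-4)) = sqrt(121 + (-2 + 6)**2)*(-16) = sqrt(121 + 4**2)*(-16) = sqrt(121 + 16)*(-16) = sqrt(137)*(-16) = -16*sqrt(137)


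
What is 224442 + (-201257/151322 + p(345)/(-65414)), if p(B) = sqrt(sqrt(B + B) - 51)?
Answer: 33962811067/151322 - sqrt(-51 + sqrt(690))/65414 ≈ 2.2444e+5 - 7.6026e-5*I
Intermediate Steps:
p(B) = sqrt(-51 + sqrt(2)*sqrt(B)) (p(B) = sqrt(sqrt(2*B) - 51) = sqrt(sqrt(2)*sqrt(B) - 51) = sqrt(-51 + sqrt(2)*sqrt(B)))
224442 + (-201257/151322 + p(345)/(-65414)) = 224442 + (-201257/151322 + sqrt(-51 + sqrt(2)*sqrt(345))/(-65414)) = 224442 + (-201257*1/151322 + sqrt(-51 + sqrt(690))*(-1/65414)) = 224442 + (-201257/151322 - sqrt(-51 + sqrt(690))/65414) = 33962811067/151322 - sqrt(-51 + sqrt(690))/65414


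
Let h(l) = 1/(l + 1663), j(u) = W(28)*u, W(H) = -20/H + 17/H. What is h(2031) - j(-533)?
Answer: -2953339/51716 ≈ -57.107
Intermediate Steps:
W(H) = -3/H
j(u) = -3*u/28 (j(u) = (-3/28)*u = (-3*1/28)*u = -3*u/28)
h(l) = 1/(1663 + l)
h(2031) - j(-533) = 1/(1663 + 2031) - (-3)*(-533)/28 = 1/3694 - 1*1599/28 = 1/3694 - 1599/28 = -2953339/51716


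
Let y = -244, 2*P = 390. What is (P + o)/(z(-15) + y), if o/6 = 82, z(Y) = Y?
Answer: -687/259 ≈ -2.6525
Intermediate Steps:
P = 195 (P = (1/2)*390 = 195)
o = 492 (o = 6*82 = 492)
(P + o)/(z(-15) + y) = (195 + 492)/(-15 - 244) = 687/(-259) = 687*(-1/259) = -687/259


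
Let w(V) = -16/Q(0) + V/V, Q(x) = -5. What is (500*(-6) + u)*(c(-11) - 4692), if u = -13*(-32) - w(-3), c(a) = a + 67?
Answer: 59994476/5 ≈ 1.1999e+7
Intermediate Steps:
w(V) = 21/5 (w(V) = -16/(-5) + V/V = -16*(-1/5) + 1 = 16/5 + 1 = 21/5)
c(a) = 67 + a
u = 2059/5 (u = -13*(-32) - 1*21/5 = 416 - 21/5 = 2059/5 ≈ 411.80)
(500*(-6) + u)*(c(-11) - 4692) = (500*(-6) + 2059/5)*((67 - 11) - 4692) = (-3000 + 2059/5)*(56 - 4692) = -12941/5*(-4636) = 59994476/5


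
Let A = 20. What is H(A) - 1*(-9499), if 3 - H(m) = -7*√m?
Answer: 9502 + 14*√5 ≈ 9533.3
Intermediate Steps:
H(m) = 3 + 7*√m (H(m) = 3 - (-7)*√m = 3 + 7*√m)
H(A) - 1*(-9499) = (3 + 7*√20) - 1*(-9499) = (3 + 7*(2*√5)) + 9499 = (3 + 14*√5) + 9499 = 9502 + 14*√5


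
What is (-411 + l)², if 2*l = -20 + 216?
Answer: 97969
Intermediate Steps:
l = 98 (l = (-20 + 216)/2 = (½)*196 = 98)
(-411 + l)² = (-411 + 98)² = (-313)² = 97969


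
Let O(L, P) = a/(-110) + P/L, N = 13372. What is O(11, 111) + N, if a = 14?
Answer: 736008/55 ≈ 13382.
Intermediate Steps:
O(L, P) = -7/55 + P/L (O(L, P) = 14/(-110) + P/L = 14*(-1/110) + P/L = -7/55 + P/L)
O(11, 111) + N = (-7/55 + 111/11) + 13372 = 548/55 + 13372 = 736008/55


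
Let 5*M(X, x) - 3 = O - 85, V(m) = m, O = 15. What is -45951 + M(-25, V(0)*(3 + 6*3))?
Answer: -229822/5 ≈ -45964.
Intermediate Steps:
M(X, x) = -67/5 (M(X, x) = ⅗ + (15 - 85)/5 = ⅗ + (⅕)*(-70) = ⅗ - 14 = -67/5)
-45951 + M(-25, V(0)*(3 + 6*3)) = -45951 - 67/5 = -229822/5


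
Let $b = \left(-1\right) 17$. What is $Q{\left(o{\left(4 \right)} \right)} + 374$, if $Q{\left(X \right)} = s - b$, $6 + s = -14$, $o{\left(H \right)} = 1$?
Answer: $371$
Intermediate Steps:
$b = -17$
$s = -20$ ($s = -6 - 14 = -20$)
$Q{\left(X \right)} = -3$ ($Q{\left(X \right)} = -20 - -17 = -20 + 17 = -3$)
$Q{\left(o{\left(4 \right)} \right)} + 374 = -3 + 374 = 371$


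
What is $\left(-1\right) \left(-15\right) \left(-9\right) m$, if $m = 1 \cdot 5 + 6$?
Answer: $-1485$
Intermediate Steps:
$m = 11$ ($m = 5 + 6 = 11$)
$\left(-1\right) \left(-15\right) \left(-9\right) m = \left(-1\right) \left(-15\right) \left(-9\right) 11 = 15 \left(-9\right) 11 = \left(-135\right) 11 = -1485$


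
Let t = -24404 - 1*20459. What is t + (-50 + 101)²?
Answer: -42262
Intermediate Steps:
t = -44863 (t = -24404 - 20459 = -44863)
t + (-50 + 101)² = -44863 + (-50 + 101)² = -44863 + 51² = -44863 + 2601 = -42262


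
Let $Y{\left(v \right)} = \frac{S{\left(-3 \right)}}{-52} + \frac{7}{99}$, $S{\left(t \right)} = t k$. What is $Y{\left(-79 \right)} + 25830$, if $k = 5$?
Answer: $\frac{132974689}{5148} \approx 25830.0$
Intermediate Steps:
$S{\left(t \right)} = 5 t$ ($S{\left(t \right)} = t 5 = 5 t$)
$Y{\left(v \right)} = \frac{1849}{5148}$ ($Y{\left(v \right)} = \frac{5 \left(-3\right)}{-52} + \frac{7}{99} = \left(-15\right) \left(- \frac{1}{52}\right) + 7 \cdot \frac{1}{99} = \frac{15}{52} + \frac{7}{99} = \frac{1849}{5148}$)
$Y{\left(-79 \right)} + 25830 = \frac{1849}{5148} + 25830 = \frac{132974689}{5148}$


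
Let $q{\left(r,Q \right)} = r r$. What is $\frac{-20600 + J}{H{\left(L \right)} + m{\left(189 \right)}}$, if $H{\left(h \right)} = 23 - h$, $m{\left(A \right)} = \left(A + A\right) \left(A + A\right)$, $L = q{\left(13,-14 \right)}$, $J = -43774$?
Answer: $- \frac{32187}{71369} \approx -0.45099$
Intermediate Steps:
$q{\left(r,Q \right)} = r^{2}$
$L = 169$ ($L = 13^{2} = 169$)
$m{\left(A \right)} = 4 A^{2}$ ($m{\left(A \right)} = 2 A 2 A = 4 A^{2}$)
$\frac{-20600 + J}{H{\left(L \right)} + m{\left(189 \right)}} = \frac{-20600 - 43774}{\left(23 - 169\right) + 4 \cdot 189^{2}} = - \frac{64374}{\left(23 - 169\right) + 4 \cdot 35721} = - \frac{64374}{-146 + 142884} = - \frac{64374}{142738} = \left(-64374\right) \frac{1}{142738} = - \frac{32187}{71369}$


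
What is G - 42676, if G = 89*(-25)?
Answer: -44901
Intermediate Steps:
G = -2225
G - 42676 = -2225 - 42676 = -44901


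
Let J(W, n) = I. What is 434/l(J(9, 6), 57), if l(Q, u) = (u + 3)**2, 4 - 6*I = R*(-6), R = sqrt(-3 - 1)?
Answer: 217/1800 ≈ 0.12056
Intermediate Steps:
R = 2*I (R = sqrt(-4) = 2*I ≈ 2.0*I)
I = 2/3 + 2*I (I = 2/3 - 2*I*(-6)/6 = 2/3 - (-2)*I = 2/3 + 2*I ≈ 0.66667 + 2.0*I)
J(W, n) = 2/3 + 2*I
l(Q, u) = (3 + u)**2
434/l(J(9, 6), 57) = 434/((3 + 57)**2) = 434/(60**2) = 434/3600 = 434*(1/3600) = 217/1800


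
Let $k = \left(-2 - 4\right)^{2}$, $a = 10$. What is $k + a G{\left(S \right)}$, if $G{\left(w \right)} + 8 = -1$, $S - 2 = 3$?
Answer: $-54$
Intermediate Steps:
$S = 5$ ($S = 2 + 3 = 5$)
$G{\left(w \right)} = -9$ ($G{\left(w \right)} = -8 - 1 = -9$)
$k = 36$ ($k = \left(-6\right)^{2} = 36$)
$k + a G{\left(S \right)} = 36 + 10 \left(-9\right) = 36 - 90 = -54$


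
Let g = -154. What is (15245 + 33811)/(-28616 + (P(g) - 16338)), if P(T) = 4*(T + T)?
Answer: -3504/3299 ≈ -1.0621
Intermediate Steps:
P(T) = 8*T (P(T) = 4*(2*T) = 8*T)
(15245 + 33811)/(-28616 + (P(g) - 16338)) = (15245 + 33811)/(-28616 + (8*(-154) - 16338)) = 49056/(-28616 + (-1232 - 16338)) = 49056/(-28616 - 17570) = 49056/(-46186) = 49056*(-1/46186) = -3504/3299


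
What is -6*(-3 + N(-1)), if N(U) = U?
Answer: 24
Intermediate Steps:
-6*(-3 + N(-1)) = -6*(-3 - 1) = -6*(-4) = 24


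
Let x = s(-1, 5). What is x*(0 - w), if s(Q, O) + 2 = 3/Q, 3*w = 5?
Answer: 25/3 ≈ 8.3333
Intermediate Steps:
w = 5/3 (w = (⅓)*5 = 5/3 ≈ 1.6667)
s(Q, O) = -2 + 3/Q
x = -5 (x = -2 + 3/(-1) = -2 + 3*(-1) = -2 - 3 = -5)
x*(0 - w) = -5*(0 - 1*5/3) = -5*(0 - 5/3) = -5*(-5/3) = 25/3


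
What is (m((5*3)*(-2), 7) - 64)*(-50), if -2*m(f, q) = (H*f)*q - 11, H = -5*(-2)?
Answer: -49575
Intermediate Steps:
H = 10
m(f, q) = 11/2 - 5*f*q (m(f, q) = -((10*f)*q - 11)/2 = -(10*f*q - 11)/2 = -(-11 + 10*f*q)/2 = 11/2 - 5*f*q)
(m((5*3)*(-2), 7) - 64)*(-50) = ((11/2 - 5*(5*3)*(-2)*7) - 64)*(-50) = ((11/2 - 5*15*(-2)*7) - 64)*(-50) = ((11/2 - 5*(-30)*7) - 64)*(-50) = ((11/2 + 1050) - 64)*(-50) = (2111/2 - 64)*(-50) = (1983/2)*(-50) = -49575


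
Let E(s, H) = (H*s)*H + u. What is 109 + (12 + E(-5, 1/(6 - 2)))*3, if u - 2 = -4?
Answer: 2209/16 ≈ 138.06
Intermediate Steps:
u = -2 (u = 2 - 4 = -2)
E(s, H) = -2 + s*H² (E(s, H) = (H*s)*H - 2 = s*H² - 2 = -2 + s*H²)
109 + (12 + E(-5, 1/(6 - 2)))*3 = 109 + (12 + (-2 - 5/(6 - 2)²))*3 = 109 + (12 + (-2 - 5*(1/4)²))*3 = 109 + (12 + (-2 - 5*(¼)²))*3 = 109 + (12 + (-2 - 5*1/16))*3 = 109 + (12 + (-2 - 5/16))*3 = 109 + (12 - 37/16)*3 = 109 + (155/16)*3 = 109 + 465/16 = 2209/16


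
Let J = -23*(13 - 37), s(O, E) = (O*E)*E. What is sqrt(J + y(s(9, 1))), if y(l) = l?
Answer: sqrt(561) ≈ 23.685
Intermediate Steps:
s(O, E) = O*E**2 (s(O, E) = (E*O)*E = O*E**2)
J = 552 (J = -23*(-24) = 552)
sqrt(J + y(s(9, 1))) = sqrt(552 + 9*1**2) = sqrt(552 + 9*1) = sqrt(552 + 9) = sqrt(561)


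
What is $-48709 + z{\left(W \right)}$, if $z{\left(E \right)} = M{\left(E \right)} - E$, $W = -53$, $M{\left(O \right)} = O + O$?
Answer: $-48762$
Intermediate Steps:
$M{\left(O \right)} = 2 O$
$z{\left(E \right)} = E$ ($z{\left(E \right)} = 2 E - E = E$)
$-48709 + z{\left(W \right)} = -48709 - 53 = -48762$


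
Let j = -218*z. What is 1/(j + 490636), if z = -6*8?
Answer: 1/501100 ≈ 1.9956e-6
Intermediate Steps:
z = -48
j = 10464 (j = -218*(-48) = 10464)
1/(j + 490636) = 1/(10464 + 490636) = 1/501100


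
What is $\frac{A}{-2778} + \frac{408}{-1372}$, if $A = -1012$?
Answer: $\frac{31880}{476427} \approx 0.066915$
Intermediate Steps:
$\frac{A}{-2778} + \frac{408}{-1372} = - \frac{1012}{-2778} + \frac{408}{-1372} = \left(-1012\right) \left(- \frac{1}{2778}\right) + 408 \left(- \frac{1}{1372}\right) = \frac{506}{1389} - \frac{102}{343} = \frac{31880}{476427}$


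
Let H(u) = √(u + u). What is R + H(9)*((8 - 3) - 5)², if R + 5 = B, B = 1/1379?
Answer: -6894/1379 ≈ -4.9993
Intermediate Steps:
B = 1/1379 ≈ 0.00072516
H(u) = √2*√u (H(u) = √(2*u) = √2*√u)
R = -6894/1379 (R = -5 + 1/1379 = -6894/1379 ≈ -4.9993)
R + H(9)*((8 - 3) - 5)² = -6894/1379 + (√2*√9)*((8 - 3) - 5)² = -6894/1379 + (√2*3)*(5 - 5)² = -6894/1379 + (3*√2)*0² = -6894/1379 + (3*√2)*0 = -6894/1379 + 0 = -6894/1379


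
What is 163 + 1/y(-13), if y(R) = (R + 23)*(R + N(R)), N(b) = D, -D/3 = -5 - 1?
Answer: 8151/50 ≈ 163.02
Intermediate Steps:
D = 18 (D = -3*(-5 - 1) = -3*(-6) = 18)
N(b) = 18
y(R) = (18 + R)*(23 + R) (y(R) = (R + 23)*(R + 18) = (23 + R)*(18 + R) = (18 + R)*(23 + R))
163 + 1/y(-13) = 163 + 1/(414 + (-13)² + 41*(-13)) = 163 + 1/(414 + 169 - 533) = 163 + 1/50 = 8151/50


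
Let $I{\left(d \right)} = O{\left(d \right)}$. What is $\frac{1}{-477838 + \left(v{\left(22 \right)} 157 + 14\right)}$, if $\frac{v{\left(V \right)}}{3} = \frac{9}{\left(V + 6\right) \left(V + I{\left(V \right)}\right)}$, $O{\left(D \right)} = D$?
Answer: $- \frac{1232}{588674929} \approx -2.0928 \cdot 10^{-6}$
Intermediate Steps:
$I{\left(d \right)} = d$
$v{\left(V \right)} = \frac{27}{2 V \left(6 + V\right)}$ ($v{\left(V \right)} = 3 \frac{9}{\left(V + 6\right) \left(V + V\right)} = 3 \frac{9}{\left(6 + V\right) 2 V} = 3 \frac{9}{2 V \left(6 + V\right)} = \frac{27}{2 V \left(6 + V\right)}$)
$\frac{1}{-477838 + \left(v{\left(22 \right)} 157 + 14\right)} = \frac{1}{-477838 + \left(\frac{27}{2 \cdot 22 \left(6 + 22\right)} 157 + 14\right)} = \frac{1}{-477838 + \left(\frac{27}{2} \cdot \frac{1}{22} \cdot \frac{1}{28} \cdot 157 + 14\right)} = \frac{1}{-477838 + \left(\frac{27}{1232} \cdot 157 + 14\right)} = \frac{1}{-477838 + \left(\frac{4239}{1232} + 14\right)} = \frac{1}{-477838 + \frac{21487}{1232}} = \frac{1}{- \frac{588674929}{1232}} = - \frac{1232}{588674929}$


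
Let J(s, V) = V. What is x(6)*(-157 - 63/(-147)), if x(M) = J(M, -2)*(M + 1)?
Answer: 2192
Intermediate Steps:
x(M) = -2 - 2*M (x(M) = -2*(M + 1) = -2*(1 + M) = -2 - 2*M)
x(6)*(-157 - 63/(-147)) = (-2 - 2*6)*(-157 - 63/(-147)) = (-2 - 12)*(-157 - 63*(-1/147)) = -14*(-157 + 3/7) = -14*(-1096/7) = 2192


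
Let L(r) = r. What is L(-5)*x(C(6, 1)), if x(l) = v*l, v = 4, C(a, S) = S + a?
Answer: -140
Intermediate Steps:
x(l) = 4*l
L(-5)*x(C(6, 1)) = -20*(1 + 6) = -20*7 = -5*28 = -140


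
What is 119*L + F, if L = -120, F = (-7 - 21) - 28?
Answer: -14336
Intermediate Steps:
F = -56 (F = -28 - 28 = -56)
119*L + F = 119*(-120) - 56 = -14280 - 56 = -14336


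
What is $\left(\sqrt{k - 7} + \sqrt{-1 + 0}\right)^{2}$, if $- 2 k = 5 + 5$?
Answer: $-13 - 4 \sqrt{3} \approx -19.928$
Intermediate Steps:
$k = -5$ ($k = - \frac{5 + 5}{2} = \left(- \frac{1}{2}\right) 10 = -5$)
$\left(\sqrt{k - 7} + \sqrt{-1 + 0}\right)^{2} = \left(\sqrt{-5 - 7} + \sqrt{-1 + 0}\right)^{2} = \left(\sqrt{-12} + \sqrt{-1}\right)^{2} = \left(2 i \sqrt{3} + i\right)^{2} = \left(i + 2 i \sqrt{3}\right)^{2}$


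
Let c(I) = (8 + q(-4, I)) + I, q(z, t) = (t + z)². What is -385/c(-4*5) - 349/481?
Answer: -382021/271284 ≈ -1.4082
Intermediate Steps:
c(I) = 8 + I + (-4 + I)² (c(I) = (8 + (I - 4)²) + I = (8 + (-4 + I)²) + I = 8 + I + (-4 + I)²)
-385/c(-4*5) - 349/481 = -385/(8 - 4*5 + (-4 - 4*5)²) - 349/481 = -385/(8 - 20 + (-4 - 20)²) - 349*1/481 = -385/(8 - 20 + (-24)²) - 349/481 = -385/(8 - 20 + 576) - 349/481 = -385/564 - 349/481 = -382021/271284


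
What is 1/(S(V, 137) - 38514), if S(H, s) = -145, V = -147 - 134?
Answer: -1/38659 ≈ -2.5867e-5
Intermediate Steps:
V = -281
1/(S(V, 137) - 38514) = 1/(-145 - 38514) = 1/(-38659) = -1/38659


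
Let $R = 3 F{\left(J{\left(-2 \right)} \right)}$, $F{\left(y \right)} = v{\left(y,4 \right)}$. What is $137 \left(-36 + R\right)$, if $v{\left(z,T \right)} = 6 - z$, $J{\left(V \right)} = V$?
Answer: $-1644$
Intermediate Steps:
$F{\left(y \right)} = 6 - y$
$R = 24$ ($R = 3 \left(6 - -2\right) = 3 \left(6 + 2\right) = 3 \cdot 8 = 24$)
$137 \left(-36 + R\right) = 137 \left(-36 + 24\right) = 137 \left(-12\right) = -1644$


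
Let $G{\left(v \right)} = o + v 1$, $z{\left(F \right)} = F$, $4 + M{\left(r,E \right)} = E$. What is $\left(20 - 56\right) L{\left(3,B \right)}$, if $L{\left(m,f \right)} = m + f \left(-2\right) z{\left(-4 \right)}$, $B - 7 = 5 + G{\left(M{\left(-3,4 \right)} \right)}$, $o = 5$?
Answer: $-5004$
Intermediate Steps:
$M{\left(r,E \right)} = -4 + E$
$G{\left(v \right)} = 5 + v$ ($G{\left(v \right)} = 5 + v 1 = 5 + v$)
$B = 17$ ($B = 7 + \left(5 + \left(5 + \left(-4 + 4\right)\right)\right) = 7 + \left(5 + \left(5 + 0\right)\right) = 7 + \left(5 + 5\right) = 7 + 10 = 17$)
$L{\left(m,f \right)} = m + 8 f$ ($L{\left(m,f \right)} = m + f \left(-2\right) \left(-4\right) = m + - 2 f \left(-4\right) = m + 8 f$)
$\left(20 - 56\right) L{\left(3,B \right)} = \left(20 - 56\right) \left(3 + 8 \cdot 17\right) = - 36 \left(3 + 136\right) = \left(-36\right) 139 = -5004$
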